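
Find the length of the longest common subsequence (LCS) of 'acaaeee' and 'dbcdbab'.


DP table for LCS of 'acaaeee' and 'dbcdbab':
       d  b  c  d  b  a  b
    0  0  0  0  0  0  0  0
  a 0  0  0  0  0  0  1  1
  c 0  0  0  1  1  1  1  1
  a 0  0  0  1  1  1  2  2
  a 0  0  0  1  1  1  2  2
  e 0  0  0  1  1  1  2  2
  e 0  0  0  1  1  1  2  2
  e 0  0  0  1  1  1  2  2
LCS: 'ca'
LCS length = 2

2


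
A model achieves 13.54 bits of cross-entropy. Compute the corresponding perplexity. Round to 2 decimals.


Perplexity formula: PP = 2^H
H = 13.54
PP = 2^13.54
Decompose: 2^13.54 = 2^13 * 2^0.54
2^13 = 8192, 2^0.54 ~ 1.4539725
PP ~ 8192 * 1.4539725 = 11910.9427200
Rounded to 2 decimals: 11910.94

11910.94


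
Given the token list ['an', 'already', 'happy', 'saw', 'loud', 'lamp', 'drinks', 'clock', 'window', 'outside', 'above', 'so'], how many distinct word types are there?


Listing all tokens and tracking unique types:
  Token 1: 'an' -> NEW (unique so far: 1)
  Token 2: 'already' -> NEW (unique so far: 2)
  Token 3: 'happy' -> NEW (unique so far: 3)
  Token 4: 'saw' -> NEW (unique so far: 4)
  Token 5: 'loud' -> NEW (unique so far: 5)
  Token 6: 'lamp' -> NEW (unique so far: 6)
  Token 7: 'drinks' -> NEW (unique so far: 7)
  Token 8: 'clock' -> NEW (unique so far: 8)
  Token 9: 'window' -> NEW (unique so far: 9)
  Token 10: 'outside' -> NEW (unique so far: 10)
  Token 11: 'above' -> NEW (unique so far: 11)
  Token 12: 'so' -> NEW (unique so far: 12)
Unique types: ('above', 'already', 'an', 'clock', 'drinks', 'happy', 'lamp', 'loud', 'outside', 'saw', 'so', 'window')
Vocabulary size: 12

12


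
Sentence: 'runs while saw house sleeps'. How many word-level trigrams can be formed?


Word trigrams from [5] words:
  Trigram 1: (runs while saw)
  Trigram 2: (while saw house)
  Trigram 3: (saw house sleeps)
Total word trigrams: 5 - 2 = 3

3


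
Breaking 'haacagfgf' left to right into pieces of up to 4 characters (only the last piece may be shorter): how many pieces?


'haacagfgf' has 9 characters.
Chunking with max size 4:
  Chunk 1: 'haac' (positions 0-3)
  Chunk 2: 'agfg' (positions 4-7)
  Chunk 3: 'f' (positions 8-8)
Total chunks: ceil(9 / 4) = 3

3


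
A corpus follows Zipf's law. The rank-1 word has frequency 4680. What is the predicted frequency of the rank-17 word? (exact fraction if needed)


Zipf's law: freq(rank) = f1 / rank
f1 = 4680, rank = 17
freq = 4680 / 17
GCD(4680, 17) = 1
Simplified: 4680/17

4680/17


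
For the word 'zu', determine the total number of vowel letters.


Scanning each character of 'zu':
  Position 1: 'z' -> consonant (running count: 0)
  Position 2: 'u' -> vowel (running count: 1)
Total vowels: 1

1


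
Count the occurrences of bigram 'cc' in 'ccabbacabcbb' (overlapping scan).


Scanning 'ccabbacabcbb' for bigram 'cc':
  Position 0: 'cc' -> MATCH
  Position 1: 'ca' -> no
  Position 2: 'ab' -> no
  Position 3: 'bb' -> no
  Position 4: 'ba' -> no
  Position 5: 'ac' -> no
  Position 6: 'ca' -> no
  Position 7: 'ab' -> no
  Position 8: 'bc' -> no
  Position 9: 'cb' -> no
  Position 10: 'bb' -> no
Total matches: 1

1


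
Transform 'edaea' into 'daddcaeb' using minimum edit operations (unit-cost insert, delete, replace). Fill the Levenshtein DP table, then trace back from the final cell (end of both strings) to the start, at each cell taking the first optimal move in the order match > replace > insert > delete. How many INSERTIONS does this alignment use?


Edit distance = 5. Backtracking from cell (5, 8) with preference match > replace > insert > delete,
then listing the resulting alignment 'edaea' -> 'daddcaeb' left to right:
  Step 1: insert 'd' [insertion #1]
  Step 2: insert 'a' [insertion #2]
  Step 3: replace e->d
  Step 4: keep 'd'
  Step 5: insert 'c' [insertion #3]
  Step 6: keep 'a'
  Step 7: keep 'e'
  Step 8: replace a->b
Total insertions: 3

3


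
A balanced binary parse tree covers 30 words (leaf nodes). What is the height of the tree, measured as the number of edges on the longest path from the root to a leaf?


In a balanced binary tree with n leaves the deepest leaf is ceil(log2(n)) edges below the root.
log2(30) = 4.9069
ceil(4.9069) = 5
height (edges) = 5

5


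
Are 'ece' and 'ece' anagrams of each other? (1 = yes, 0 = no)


Sort characters of 'ece': 'cee'
Sort characters of 'ece': 'cee'
Sorted forms match -> they ARE anagrams
Result: 1

1


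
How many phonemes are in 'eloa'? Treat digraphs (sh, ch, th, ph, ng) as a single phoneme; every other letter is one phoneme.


Parsing 'eloa' greedily, digraphs first:
  'e' -> vowel phoneme (phonemes so far: 1)
  'l' -> consonant phoneme (phonemes so far: 2)
  'o' -> vowel phoneme (phonemes so far: 3)
  'a' -> vowel phoneme (phonemes so far: 4)
Total phonemes: 4

4


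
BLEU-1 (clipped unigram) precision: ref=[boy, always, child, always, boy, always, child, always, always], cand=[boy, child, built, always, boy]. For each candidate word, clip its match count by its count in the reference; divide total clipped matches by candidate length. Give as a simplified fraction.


Reference word counts: {'always': 5, 'boy': 2, 'child': 2}
Checking each candidate word (with clipping):
  'boy' -> in reference (ref count 2, used 1/2) -> match (matches: 1)
  'child' -> in reference (ref count 2, used 1/2) -> match (matches: 2)
  'built' -> not in reference -> no match (matches: 2)
  'always' -> in reference (ref count 5, used 1/5) -> match (matches: 3)
  'boy' -> in reference (ref count 2, used 2/2) -> match (matches: 4)
Clipped matches: 4, Candidate length: 5
Precision = 4/5

4/5


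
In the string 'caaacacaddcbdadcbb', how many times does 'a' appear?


Scanning 'caaacacaddcbdadcbb' for 'a':
  Position 1: 'a' -> MATCH (count: 1)
  Position 2: 'a' -> MATCH (count: 2)
  Position 3: 'a' -> MATCH (count: 3)
  Position 5: 'a' -> MATCH (count: 4)
  Position 7: 'a' -> MATCH (count: 5)
  Position 13: 'a' -> MATCH (count: 6)
Total occurrences of 'a': 6

6


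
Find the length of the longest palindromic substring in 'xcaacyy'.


Scanning 'xcaacyy' for palindromic substrings.
Substring at positions 1-4: 'caac'.
Check: reverse('caac') = 'caac' -> palindrome confirmed.
Neighbouring characters ('x' / 'y') break symmetry, so it cannot extend further.
No longer palindromic substring exists; longest length = 4

4


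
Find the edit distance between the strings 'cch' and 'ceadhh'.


Building DP table for s1='cch' (len 3) and s2='ceadhh' (len 6):
       c  e  a  d  h  h
    0  1  2  3  4  5  6
  c 1  0  1  2  3  4  5
  c 2  1  1  2  3  4  5
  h 3  2  2  2  3  3  4
Edit distance = dp[3][6] = 4

4


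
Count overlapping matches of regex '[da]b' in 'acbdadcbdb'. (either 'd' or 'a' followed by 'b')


Pattern: [da]b means either 'd' or 'a' followed by 'b'.
Scanning 'acbdadcbdb' position-by-position:
  Pos 0: window 'ac' -> no
  Pos 1: window 'cb' -> no
  Pos 2: window 'bd' -> no
  Pos 3: window 'da' -> no
  Pos 4: window 'ad' -> no
  Pos 5: window 'dc' -> no
  Pos 6: window 'cb' -> no
  Pos 7: window 'bd' -> no
  Pos 8: window 'db' -> MATCH
  Pos 9: window 'b' -> no
Total matches: 1

1


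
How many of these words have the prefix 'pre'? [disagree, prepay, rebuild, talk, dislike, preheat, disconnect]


Checking each word for prefix 'pre':
  'disagree' -> no (count: 0)
  'prepay' -> YES, starts with 'pre' (count: 1)
  'rebuild' -> no (count: 1)
  'talk' -> no (count: 1)
  'dislike' -> no (count: 1)
  'preheat' -> YES, starts with 'pre' (count: 2)
  'disconnect' -> no (count: 2)
Total with prefix 'pre': 2

2


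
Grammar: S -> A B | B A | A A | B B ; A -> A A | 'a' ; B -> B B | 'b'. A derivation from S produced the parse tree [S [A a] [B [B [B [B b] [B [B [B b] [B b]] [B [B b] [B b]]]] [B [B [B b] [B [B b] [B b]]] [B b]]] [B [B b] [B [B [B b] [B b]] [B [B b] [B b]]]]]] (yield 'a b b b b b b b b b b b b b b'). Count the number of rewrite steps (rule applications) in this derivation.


Every bracketed nonterminal node [X ...] in the tree is produced by exactly one rule application.
Reading the tree off as a leftmost derivation:
  Step 1: S  =>  A B   (applied S -> A B)
  Step 2: A B  =>  a B   (applied A -> a)
  Step 3: a B  =>  a B B   (applied B -> B B)
  Step 4: a B B  =>  a B B B   (applied B -> B B)
  Step 5: a B B B  =>  a B B B B   (applied B -> B B)
  Step 6: a B B B B  =>  a b B B B   (applied B -> b)
  Step 7: a b B B B  =>  a b B B B B   (applied B -> B B)
  Step 8: a b B B B B  =>  a b B B B B B   (applied B -> B B)
  Step 9: a b B B B B B  =>  a b b B B B B   (applied B -> b)
  Step 10: a b b B B B B  =>  a b b b B B B   (applied B -> b)
  Step 11: a b b b B B B  =>  a b b b B B B B   (applied B -> B B)
  Step 12: a b b b B B B B  =>  a b b b b B B B   (applied B -> b)
  Step 13: a b b b b B B B  =>  a b b b b b B B   (applied B -> b)
  Step 14: a b b b b b B B  =>  a b b b b b B B B   (applied B -> B B)
  Step 15: a b b b b b B B B  =>  a b b b b b B B B B   (applied B -> B B)
  Step 16: a b b b b b B B B B  =>  a b b b b b b B B B   (applied B -> b)
  Step 17: a b b b b b b B B B  =>  a b b b b b b B B B B   (applied B -> B B)
  Step 18: a b b b b b b B B B B  =>  a b b b b b b b B B B   (applied B -> b)
  Step 19: a b b b b b b b B B B  =>  a b b b b b b b b B B   (applied B -> b)
  Step 20: a b b b b b b b b B B  =>  a b b b b b b b b b B   (applied B -> b)
  Step 21: a b b b b b b b b b B  =>  a b b b b b b b b b B B   (applied B -> B B)
  Step 22: a b b b b b b b b b B B  =>  a b b b b b b b b b b B   (applied B -> b)
  Step 23: a b b b b b b b b b b B  =>  a b b b b b b b b b b B B   (applied B -> B B)
  Step 24: a b b b b b b b b b b B B  =>  a b b b b b b b b b b B B B   (applied B -> B B)
  Step 25: a b b b b b b b b b b B B B  =>  a b b b b b b b b b b b B B   (applied B -> b)
  Step 26: a b b b b b b b b b b b B B  =>  a b b b b b b b b b b b b B   (applied B -> b)
  Step 27: a b b b b b b b b b b b b B  =>  a b b b b b b b b b b b b B B   (applied B -> B B)
  Step 28: a b b b b b b b b b b b b B B  =>  a b b b b b b b b b b b b b B   (applied B -> b)
  Step 29: a b b b b b b b b b b b b b B  =>  a b b b b b b b b b b b b b b   (applied B -> b)
Final yield: a b b b b b b b b b b b b b b
Total rewrite steps: 29

29


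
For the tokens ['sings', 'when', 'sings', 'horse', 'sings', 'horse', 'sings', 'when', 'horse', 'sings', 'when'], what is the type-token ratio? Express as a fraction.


Tokens: 11
Unique types: ('horse', 'sings', 'when') = 3
TTR = 3/11
Already in lowest terms.

3/11


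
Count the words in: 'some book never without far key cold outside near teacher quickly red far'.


Counting words by splitting on spaces:
  Word 1: 'some'
  Word 2: 'book'
  Word 3: 'never'
  Word 4: 'without'
  Word 5: 'far'
  Word 6: 'key'
  Word 7: 'cold'
  Word 8: 'outside'
  Word 9: 'near'
  Word 10: 'teacher'
  Word 11: 'quickly'
  Word 12: 'red'
  Word 13: 'far'
Total words: 13

13


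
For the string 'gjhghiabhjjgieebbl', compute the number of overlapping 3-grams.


String 'gjhghiabhjjgieebbl' has length L = 18.
Number of overlapping n-grams = L - n + 1
Substituting: 18 - 3 + 1 = 16

16


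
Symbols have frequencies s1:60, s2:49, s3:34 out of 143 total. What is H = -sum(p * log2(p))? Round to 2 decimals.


Computing entropy H = -sum(p_i * log2(p_i)):
  s1: p = 60/143 = 0.4196, -p*log2(p) = 0.5257
  s2: p = 49/143 = 0.3427, -p*log2(p) = 0.5295
  s3: p = 34/143 = 0.2378, -p*log2(p) = 0.4927
H = sum of terms = 1.5479
Rounded to 2 decimals: 1.55

1.55


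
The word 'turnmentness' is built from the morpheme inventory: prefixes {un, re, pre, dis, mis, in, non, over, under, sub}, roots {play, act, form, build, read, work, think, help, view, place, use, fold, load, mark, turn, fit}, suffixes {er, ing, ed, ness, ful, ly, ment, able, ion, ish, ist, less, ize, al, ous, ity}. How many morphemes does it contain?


Segmenting 'turnmentness' against the inventory:
  'turn' -> root (morpheme 1)
  'ment' -> suffix (morpheme 2)
  'ness' -> suffix (morpheme 3)
Total morphemes: 3

3


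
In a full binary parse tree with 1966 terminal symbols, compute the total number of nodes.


Leaf nodes (terminals): 1966
Internal nodes = n - 1 = 1966 - 1 = 1965
Total = leaves + internal = 1966 + 1965 = 3931

3931


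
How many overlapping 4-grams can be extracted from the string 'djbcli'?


String 'djbcli' has length L = 6.
Number of overlapping n-grams = L - n + 1
Substituting: 6 - 4 + 1 = 3

3


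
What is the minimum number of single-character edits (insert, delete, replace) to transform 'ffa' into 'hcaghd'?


Building DP table for s1='ffa' (len 3) and s2='hcaghd' (len 6):
       h  c  a  g  h  d
    0  1  2  3  4  5  6
  f 1  1  2  3  4  5  6
  f 2  2  2  3  4  5  6
  a 3  3  3  2  3  4  5
Edit distance = dp[3][6] = 5

5


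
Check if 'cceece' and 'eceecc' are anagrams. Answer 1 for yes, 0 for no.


Sort characters of 'cceece': 'ccceee'
Sort characters of 'eceecc': 'ccceee'
Sorted forms match -> they ARE anagrams
Result: 1

1


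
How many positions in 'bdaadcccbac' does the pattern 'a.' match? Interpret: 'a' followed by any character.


Pattern: a. means 'a' followed by any character.
Scanning 'bdaadcccbac' position-by-position:
  Pos 0: window 'bd' -> no
  Pos 1: window 'da' -> no
  Pos 2: window 'aa' -> MATCH
  Pos 3: window 'ad' -> MATCH
  Pos 4: window 'dc' -> no
  Pos 5: window 'cc' -> no
  Pos 6: window 'cc' -> no
  Pos 7: window 'cb' -> no
  Pos 8: window 'ba' -> no
  Pos 9: window 'ac' -> MATCH
  Pos 10: window 'c' -> no
Total matches: 3

3


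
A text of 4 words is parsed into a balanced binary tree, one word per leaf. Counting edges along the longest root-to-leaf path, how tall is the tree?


In a balanced binary tree with n leaves the deepest leaf is ceil(log2(n)) edges below the root.
log2(4) = 2.0000
ceil(2.0000) = 2
height (edges) = 2

2


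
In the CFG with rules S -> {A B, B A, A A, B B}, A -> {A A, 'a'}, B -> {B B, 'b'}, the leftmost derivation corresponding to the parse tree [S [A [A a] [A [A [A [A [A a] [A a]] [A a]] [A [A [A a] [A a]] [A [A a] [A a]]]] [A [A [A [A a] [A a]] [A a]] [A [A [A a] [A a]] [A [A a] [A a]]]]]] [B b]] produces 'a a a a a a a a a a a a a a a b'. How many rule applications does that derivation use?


Every bracketed nonterminal node [X ...] in the tree is produced by exactly one rule application.
Reading the tree off as a leftmost derivation:
  Step 1: S  =>  A B   (applied S -> A B)
  Step 2: A B  =>  A A B   (applied A -> A A)
  Step 3: A A B  =>  a A B   (applied A -> a)
  Step 4: a A B  =>  a A A B   (applied A -> A A)
  Step 5: a A A B  =>  a A A A B   (applied A -> A A)
  Step 6: a A A A B  =>  a A A A A B   (applied A -> A A)
  Step 7: a A A A A B  =>  a A A A A A B   (applied A -> A A)
  Step 8: a A A A A A B  =>  a a A A A A B   (applied A -> a)
  Step 9: a a A A A A B  =>  a a a A A A B   (applied A -> a)
  Step 10: a a a A A A B  =>  a a a a A A B   (applied A -> a)
  Step 11: a a a a A A B  =>  a a a a A A A B   (applied A -> A A)
  Step 12: a a a a A A A B  =>  a a a a A A A A B   (applied A -> A A)
  Step 13: a a a a A A A A B  =>  a a a a a A A A B   (applied A -> a)
  Step 14: a a a a a A A A B  =>  a a a a a a A A B   (applied A -> a)
  Step 15: a a a a a a A A B  =>  a a a a a a A A A B   (applied A -> A A)
  Step 16: a a a a a a A A A B  =>  a a a a a a a A A B   (applied A -> a)
  Step 17: a a a a a a a A A B  =>  a a a a a a a a A B   (applied A -> a)
  Step 18: a a a a a a a a A B  =>  a a a a a a a a A A B   (applied A -> A A)
  Step 19: a a a a a a a a A A B  =>  a a a a a a a a A A A B   (applied A -> A A)
  Step 20: a a a a a a a a A A A B  =>  a a a a a a a a A A A A B   (applied A -> A A)
  Step 21: a a a a a a a a A A A A B  =>  a a a a a a a a a A A A B   (applied A -> a)
  Step 22: a a a a a a a a a A A A B  =>  a a a a a a a a a a A A B   (applied A -> a)
  Step 23: a a a a a a a a a a A A B  =>  a a a a a a a a a a a A B   (applied A -> a)
  Step 24: a a a a a a a a a a a A B  =>  a a a a a a a a a a a A A B   (applied A -> A A)
  Step 25: a a a a a a a a a a a A A B  =>  a a a a a a a a a a a A A A B   (applied A -> A A)
  Step 26: a a a a a a a a a a a A A A B  =>  a a a a a a a a a a a a A A B   (applied A -> a)
  Step 27: a a a a a a a a a a a a A A B  =>  a a a a a a a a a a a a a A B   (applied A -> a)
  Step 28: a a a a a a a a a a a a a A B  =>  a a a a a a a a a a a a a A A B   (applied A -> A A)
  Step 29: a a a a a a a a a a a a a A A B  =>  a a a a a a a a a a a a a a A B   (applied A -> a)
  Step 30: a a a a a a a a a a a a a a A B  =>  a a a a a a a a a a a a a a a B   (applied A -> a)
  Step 31: a a a a a a a a a a a a a a a B  =>  a a a a a a a a a a a a a a a b   (applied B -> b)
Final yield: a a a a a a a a a a a a a a a b
Total rewrite steps: 31

31


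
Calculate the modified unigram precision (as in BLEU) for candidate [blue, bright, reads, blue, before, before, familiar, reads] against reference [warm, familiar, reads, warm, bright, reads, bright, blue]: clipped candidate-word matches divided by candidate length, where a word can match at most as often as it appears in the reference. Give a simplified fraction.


Reference word counts: {'blue': 1, 'bright': 2, 'familiar': 1, 'reads': 2, 'warm': 2}
Checking each candidate word (with clipping):
  'blue' -> in reference (ref count 1, used 1/1) -> match (matches: 1)
  'bright' -> in reference (ref count 2, used 1/2) -> match (matches: 2)
  'reads' -> in reference (ref count 2, used 1/2) -> match (matches: 3)
  'blue' -> ref count 1 already used up (1/1) -> clipped, no match (matches: 3)
  'before' -> not in reference -> no match (matches: 3)
  'before' -> not in reference -> no match (matches: 3)
  'familiar' -> in reference (ref count 1, used 1/1) -> match (matches: 4)
  'reads' -> in reference (ref count 2, used 2/2) -> match (matches: 5)
Clipped matches: 5, Candidate length: 8
Precision = 5/8

5/8


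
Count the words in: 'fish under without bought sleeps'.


Counting words by splitting on spaces:
  Word 1: 'fish'
  Word 2: 'under'
  Word 3: 'without'
  Word 4: 'bought'
  Word 5: 'sleeps'
Total words: 5

5


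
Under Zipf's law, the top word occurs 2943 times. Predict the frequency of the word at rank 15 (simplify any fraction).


Zipf's law: freq(rank) = f1 / rank
f1 = 2943, rank = 15
freq = 2943 / 15
GCD(2943, 15) = 3
Simplified: 981/5

981/5


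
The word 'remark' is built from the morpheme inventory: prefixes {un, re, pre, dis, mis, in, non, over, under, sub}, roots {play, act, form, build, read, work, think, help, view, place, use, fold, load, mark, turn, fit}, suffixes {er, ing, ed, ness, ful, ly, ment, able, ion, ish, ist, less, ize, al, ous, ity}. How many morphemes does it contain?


Segmenting 'remark' against the inventory:
  're' -> prefix (morpheme 1)
  'mark' -> root (morpheme 2)
Total morphemes: 2

2


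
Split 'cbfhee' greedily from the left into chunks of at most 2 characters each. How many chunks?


'cbfhee' has 6 characters.
Chunking with max size 2:
  Chunk 1: 'cb' (positions 0-1)
  Chunk 2: 'fh' (positions 2-3)
  Chunk 3: 'ee' (positions 4-5)
Total chunks: ceil(6 / 2) = 3

3


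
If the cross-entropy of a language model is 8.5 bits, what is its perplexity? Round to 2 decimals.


Perplexity formula: PP = 2^H
H = 8.5
PP = 2^8.5
Decompose: 2^8.5 = 2^8 * 2^0.5 = 2^8 * sqrt(2)
2^8 = 256, sqrt(2) ~ 1.4142136
PP ~ 256 * 1.4142136 = 362.0386816
Rounded to 2 decimals: 362.04

362.04


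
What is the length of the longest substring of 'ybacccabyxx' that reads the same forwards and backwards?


Scanning 'ybacccabyxx' for palindromic substrings.
Substring at positions 0-8: 'ybacccaby'.
Check: reverse('ybacccaby') = 'ybacccaby' -> palindrome confirmed.
Neighbouring characters ('-' / 'x') break symmetry, so it cannot extend further.
No longer palindromic substring exists; longest length = 9

9


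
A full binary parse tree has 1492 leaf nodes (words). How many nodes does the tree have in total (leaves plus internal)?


Leaf nodes (terminals): 1492
Internal nodes = n - 1 = 1492 - 1 = 1491
Total = leaves + internal = 1492 + 1491 = 2983

2983


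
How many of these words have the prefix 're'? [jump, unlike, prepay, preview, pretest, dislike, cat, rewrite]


Checking each word for prefix 're':
  'jump' -> no (count: 0)
  'unlike' -> no (count: 0)
  'prepay' -> no (count: 0)
  'preview' -> no (count: 0)
  'pretest' -> no (count: 0)
  'dislike' -> no (count: 0)
  'cat' -> no (count: 0)
  'rewrite' -> YES, starts with 're' (count: 1)
Total with prefix 're': 1

1


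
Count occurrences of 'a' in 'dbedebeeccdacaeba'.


Scanning 'dbedebeeccdacaeba' for 'a':
  Position 11: 'a' -> MATCH (count: 1)
  Position 13: 'a' -> MATCH (count: 2)
  Position 16: 'a' -> MATCH (count: 3)
Total occurrences of 'a': 3

3


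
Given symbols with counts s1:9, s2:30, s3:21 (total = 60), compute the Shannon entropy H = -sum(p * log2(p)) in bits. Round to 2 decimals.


Computing entropy H = -sum(p_i * log2(p_i)):
  s1: p = 9/60 = 0.1500, -p*log2(p) = 0.4105
  s2: p = 30/60 = 0.5000, -p*log2(p) = 0.5000
  s3: p = 21/60 = 0.3500, -p*log2(p) = 0.5301
H = sum of terms = 1.4406
Rounded to 2 decimals: 1.44

1.44


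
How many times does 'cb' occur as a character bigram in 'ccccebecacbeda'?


Scanning 'ccccebecacbeda' for bigram 'cb':
  Position 0: 'cc' -> no
  Position 1: 'cc' -> no
  Position 2: 'cc' -> no
  Position 3: 'ce' -> no
  Position 4: 'eb' -> no
  Position 5: 'be' -> no
  Position 6: 'ec' -> no
  Position 7: 'ca' -> no
  Position 8: 'ac' -> no
  Position 9: 'cb' -> MATCH
  Position 10: 'be' -> no
  Position 11: 'ed' -> no
  Position 12: 'da' -> no
Total matches: 1

1


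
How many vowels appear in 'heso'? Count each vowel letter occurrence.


Scanning each character of 'heso':
  Position 1: 'h' -> consonant (running count: 0)
  Position 2: 'e' -> vowel (running count: 1)
  Position 3: 's' -> consonant (running count: 1)
  Position 4: 'o' -> vowel (running count: 2)
Total vowels: 2

2


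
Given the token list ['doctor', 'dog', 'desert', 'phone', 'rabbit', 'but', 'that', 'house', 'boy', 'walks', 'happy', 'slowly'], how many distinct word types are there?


Listing all tokens and tracking unique types:
  Token 1: 'doctor' -> NEW (unique so far: 1)
  Token 2: 'dog' -> NEW (unique so far: 2)
  Token 3: 'desert' -> NEW (unique so far: 3)
  Token 4: 'phone' -> NEW (unique so far: 4)
  Token 5: 'rabbit' -> NEW (unique so far: 5)
  Token 6: 'but' -> NEW (unique so far: 6)
  Token 7: 'that' -> NEW (unique so far: 7)
  Token 8: 'house' -> NEW (unique so far: 8)
  Token 9: 'boy' -> NEW (unique so far: 9)
  Token 10: 'walks' -> NEW (unique so far: 10)
  Token 11: 'happy' -> NEW (unique so far: 11)
  Token 12: 'slowly' -> NEW (unique so far: 12)
Unique types: ('boy', 'but', 'desert', 'doctor', 'dog', 'happy', 'house', 'phone', 'rabbit', 'slowly', 'that', 'walks')
Vocabulary size: 12

12


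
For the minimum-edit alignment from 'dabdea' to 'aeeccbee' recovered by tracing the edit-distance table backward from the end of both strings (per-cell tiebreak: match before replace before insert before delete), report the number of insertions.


Edit distance = 7. Backtracking from cell (6, 8) with preference match > replace > insert > delete,
then listing the resulting alignment 'dabdea' -> 'aeeccbee' left to right:
  Step 1: insert 'a' [insertion #1]
  Step 2: insert 'e' [insertion #2]
  Step 3: replace d->e
  Step 4: replace a->c
  Step 5: replace b->c
  Step 6: replace d->b
  Step 7: keep 'e'
  Step 8: replace a->e
Total insertions: 2

2


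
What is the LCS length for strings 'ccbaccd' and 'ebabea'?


DP table for LCS of 'ccbaccd' and 'ebabea':
       e  b  a  b  e  a
    0  0  0  0  0  0  0
  c 0  0  0  0  0  0  0
  c 0  0  0  0  0  0  0
  b 0  0  1  1  1  1  1
  a 0  0  1  2  2  2  2
  c 0  0  1  2  2  2  2
  c 0  0  1  2  2  2  2
  d 0  0  1  2  2  2  2
LCS: 'ba'
LCS length = 2

2


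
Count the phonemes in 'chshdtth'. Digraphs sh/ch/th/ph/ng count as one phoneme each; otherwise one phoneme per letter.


Parsing 'chshdtth' greedily, digraphs first:
  'ch' -> digraph (1 consonant phoneme) (phonemes so far: 1)
  'sh' -> digraph (1 consonant phoneme) (phonemes so far: 2)
  'd' -> consonant phoneme (phonemes so far: 3)
  't' -> consonant phoneme (phonemes so far: 4)
  'th' -> digraph (1 consonant phoneme) (phonemes so far: 5)
Total phonemes: 5

5


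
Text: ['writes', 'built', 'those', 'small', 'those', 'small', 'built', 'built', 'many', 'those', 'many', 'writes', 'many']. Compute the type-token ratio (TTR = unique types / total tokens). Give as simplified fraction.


Tokens: 13
Unique types: ('built', 'many', 'small', 'those', 'writes') = 5
TTR = 5/13
Already in lowest terms.

5/13


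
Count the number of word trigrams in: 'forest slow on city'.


Word trigrams from [4] words:
  Trigram 1: (forest slow on)
  Trigram 2: (slow on city)
Total word trigrams: 4 - 2 = 2

2


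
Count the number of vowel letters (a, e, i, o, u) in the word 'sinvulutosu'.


Scanning each character of 'sinvulutosu':
  Position 1: 's' -> consonant (running count: 0)
  Position 2: 'i' -> vowel (running count: 1)
  Position 3: 'n' -> consonant (running count: 1)
  Position 4: 'v' -> consonant (running count: 1)
  Position 5: 'u' -> vowel (running count: 2)
  Position 6: 'l' -> consonant (running count: 2)
  Position 7: 'u' -> vowel (running count: 3)
  Position 8: 't' -> consonant (running count: 3)
  Position 9: 'o' -> vowel (running count: 4)
  Position 10: 's' -> consonant (running count: 4)
  Position 11: 'u' -> vowel (running count: 5)
Total vowels: 5

5


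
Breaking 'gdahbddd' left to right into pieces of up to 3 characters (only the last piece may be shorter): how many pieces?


'gdahbddd' has 8 characters.
Chunking with max size 3:
  Chunk 1: 'gda' (positions 0-2)
  Chunk 2: 'hbd' (positions 3-5)
  Chunk 3: 'dd' (positions 6-7)
Total chunks: ceil(8 / 3) = 3

3


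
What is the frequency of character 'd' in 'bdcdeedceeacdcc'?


Scanning 'bdcdeedceeacdcc' for 'd':
  Position 1: 'd' -> MATCH (count: 1)
  Position 3: 'd' -> MATCH (count: 2)
  Position 6: 'd' -> MATCH (count: 3)
  Position 12: 'd' -> MATCH (count: 4)
Total occurrences of 'd': 4

4


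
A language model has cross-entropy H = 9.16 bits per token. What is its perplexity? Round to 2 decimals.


Perplexity formula: PP = 2^H
H = 9.16
PP = 2^9.16
Decompose: 2^9.16 = 2^9 * 2^0.16
2^9 = 512, 2^0.16 ~ 1.1172871
PP ~ 512 * 1.1172871 = 572.0509952
Rounded to 2 decimals: 572.05

572.05


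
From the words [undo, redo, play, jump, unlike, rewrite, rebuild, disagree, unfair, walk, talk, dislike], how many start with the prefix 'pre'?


Checking each word for prefix 'pre':
  'undo' -> no (count: 0)
  'redo' -> no (count: 0)
  'play' -> no (count: 0)
  'jump' -> no (count: 0)
  'unlike' -> no (count: 0)
  'rewrite' -> no (count: 0)
  'rebuild' -> no (count: 0)
  'disagree' -> no (count: 0)
  'unfair' -> no (count: 0)
  'walk' -> no (count: 0)
  'talk' -> no (count: 0)
  'dislike' -> no (count: 0)
Total with prefix 'pre': 0

0


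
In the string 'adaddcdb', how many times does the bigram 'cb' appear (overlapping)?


Scanning 'adaddcdb' for bigram 'cb':
  Position 0: 'ad' -> no
  Position 1: 'da' -> no
  Position 2: 'ad' -> no
  Position 3: 'dd' -> no
  Position 4: 'dc' -> no
  Position 5: 'cd' -> no
  Position 6: 'db' -> no
Total matches: 0

0


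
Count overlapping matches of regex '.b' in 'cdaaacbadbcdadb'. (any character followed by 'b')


Pattern: .b means any character followed by 'b'.
Scanning 'cdaaacbadbcdadb' position-by-position:
  Pos 0: window 'cd' -> no
  Pos 1: window 'da' -> no
  Pos 2: window 'aa' -> no
  Pos 3: window 'aa' -> no
  Pos 4: window 'ac' -> no
  Pos 5: window 'cb' -> MATCH
  Pos 6: window 'ba' -> no
  Pos 7: window 'ad' -> no
  Pos 8: window 'db' -> MATCH
  Pos 9: window 'bc' -> no
  Pos 10: window 'cd' -> no
  Pos 11: window 'da' -> no
  Pos 12: window 'ad' -> no
  Pos 13: window 'db' -> MATCH
  Pos 14: window 'b' -> no
Total matches: 3

3


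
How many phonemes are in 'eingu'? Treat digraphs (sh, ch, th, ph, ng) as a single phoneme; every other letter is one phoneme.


Parsing 'eingu' greedily, digraphs first:
  'e' -> vowel phoneme (phonemes so far: 1)
  'i' -> vowel phoneme (phonemes so far: 2)
  'ng' -> digraph (1 consonant phoneme) (phonemes so far: 3)
  'u' -> vowel phoneme (phonemes so far: 4)
Total phonemes: 4

4


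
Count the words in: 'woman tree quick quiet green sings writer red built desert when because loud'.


Counting words by splitting on spaces:
  Word 1: 'woman'
  Word 2: 'tree'
  Word 3: 'quick'
  Word 4: 'quiet'
  Word 5: 'green'
  Word 6: 'sings'
  Word 7: 'writer'
  Word 8: 'red'
  Word 9: 'built'
  Word 10: 'desert'
  Word 11: 'when'
  Word 12: 'because'
  Word 13: 'loud'
Total words: 13

13


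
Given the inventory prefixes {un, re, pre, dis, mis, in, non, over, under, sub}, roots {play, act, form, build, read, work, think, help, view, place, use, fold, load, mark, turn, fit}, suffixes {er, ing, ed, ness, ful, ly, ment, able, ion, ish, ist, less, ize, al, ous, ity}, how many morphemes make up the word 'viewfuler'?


Segmenting 'viewfuler' against the inventory:
  'view' -> root (morpheme 1)
  'ful' -> suffix (morpheme 2)
  'er' -> suffix (morpheme 3)
Total morphemes: 3

3


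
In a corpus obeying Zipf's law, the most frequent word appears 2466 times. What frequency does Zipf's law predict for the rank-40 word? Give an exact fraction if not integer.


Zipf's law: freq(rank) = f1 / rank
f1 = 2466, rank = 40
freq = 2466 / 40
GCD(2466, 40) = 2
Simplified: 1233/20

1233/20


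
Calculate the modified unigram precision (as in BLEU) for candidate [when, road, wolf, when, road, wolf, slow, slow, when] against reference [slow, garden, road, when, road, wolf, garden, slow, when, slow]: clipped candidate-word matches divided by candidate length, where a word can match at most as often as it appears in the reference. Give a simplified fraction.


Reference word counts: {'garden': 2, 'road': 2, 'slow': 3, 'when': 2, 'wolf': 1}
Checking each candidate word (with clipping):
  'when' -> in reference (ref count 2, used 1/2) -> match (matches: 1)
  'road' -> in reference (ref count 2, used 1/2) -> match (matches: 2)
  'wolf' -> in reference (ref count 1, used 1/1) -> match (matches: 3)
  'when' -> in reference (ref count 2, used 2/2) -> match (matches: 4)
  'road' -> in reference (ref count 2, used 2/2) -> match (matches: 5)
  'wolf' -> ref count 1 already used up (1/1) -> clipped, no match (matches: 5)
  'slow' -> in reference (ref count 3, used 1/3) -> match (matches: 6)
  'slow' -> in reference (ref count 3, used 2/3) -> match (matches: 7)
  'when' -> ref count 2 already used up (2/2) -> clipped, no match (matches: 7)
Clipped matches: 7, Candidate length: 9
Precision = 7/9

7/9


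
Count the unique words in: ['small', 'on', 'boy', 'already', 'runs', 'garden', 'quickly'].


Listing all tokens and tracking unique types:
  Token 1: 'small' -> NEW (unique so far: 1)
  Token 2: 'on' -> NEW (unique so far: 2)
  Token 3: 'boy' -> NEW (unique so far: 3)
  Token 4: 'already' -> NEW (unique so far: 4)
  Token 5: 'runs' -> NEW (unique so far: 5)
  Token 6: 'garden' -> NEW (unique so far: 6)
  Token 7: 'quickly' -> NEW (unique so far: 7)
Unique types: ('already', 'boy', 'garden', 'on', 'quickly', 'runs', 'small')
Vocabulary size: 7

7


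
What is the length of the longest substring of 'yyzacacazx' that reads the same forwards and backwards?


Scanning 'yyzacacazx' for palindromic substrings.
Substring at positions 2-8: 'zacacaz'.
Check: reverse('zacacaz') = 'zacacaz' -> palindrome confirmed.
Neighbouring characters ('y' / 'x') break symmetry, so it cannot extend further.
No longer palindromic substring exists; longest length = 7

7


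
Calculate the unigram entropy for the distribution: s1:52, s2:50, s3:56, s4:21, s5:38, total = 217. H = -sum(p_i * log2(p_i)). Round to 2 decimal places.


Computing entropy H = -sum(p_i * log2(p_i)):
  s1: p = 52/217 = 0.2396, -p*log2(p) = 0.4939
  s2: p = 50/217 = 0.2304, -p*log2(p) = 0.4879
  s3: p = 56/217 = 0.2581, -p*log2(p) = 0.5043
  s4: p = 21/217 = 0.0968, -p*log2(p) = 0.3261
  s5: p = 38/217 = 0.1751, -p*log2(p) = 0.4402
H = sum of terms = 2.2524
Rounded to 2 decimals: 2.25

2.25


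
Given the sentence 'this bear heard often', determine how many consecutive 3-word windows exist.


Word trigrams from [4] words:
  Trigram 1: (this bear heard)
  Trigram 2: (bear heard often)
Total word trigrams: 4 - 2 = 2

2


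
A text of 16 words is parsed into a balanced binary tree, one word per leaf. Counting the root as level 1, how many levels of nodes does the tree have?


In a balanced binary tree with n leaves the deepest leaf is ceil(log2(n)) edges below the root,
so counting node levels inclusive of root and leaves gives ceil(log2(n)) + 1 levels.
log2(16) = 4.0000
ceil(4.0000) = 4
levels = 4 + 1 = 5

5


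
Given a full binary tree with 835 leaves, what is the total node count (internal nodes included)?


Leaf nodes (terminals): 835
Internal nodes = n - 1 = 835 - 1 = 834
Total = leaves + internal = 835 + 834 = 1669

1669


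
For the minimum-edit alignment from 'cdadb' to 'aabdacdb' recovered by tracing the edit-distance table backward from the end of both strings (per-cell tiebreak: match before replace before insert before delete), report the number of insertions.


Edit distance = 4. Backtracking from cell (5, 8) with preference match > replace > insert > delete,
then listing the resulting alignment 'cdadb' -> 'aabdacdb' left to right:
  Step 1: insert 'a' [insertion #1]
  Step 2: insert 'a' [insertion #2]
  Step 3: replace c->b
  Step 4: keep 'd'
  Step 5: keep 'a'
  Step 6: insert 'c' [insertion #3]
  Step 7: keep 'd'
  Step 8: keep 'b'
Total insertions: 3

3


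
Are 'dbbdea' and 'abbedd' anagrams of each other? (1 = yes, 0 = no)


Sort characters of 'dbbdea': 'abbdde'
Sort characters of 'abbedd': 'abbdde'
Sorted forms match -> they ARE anagrams
Result: 1

1


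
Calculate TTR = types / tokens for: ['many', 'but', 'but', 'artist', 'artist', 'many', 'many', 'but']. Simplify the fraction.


Tokens: 8
Unique types: ('artist', 'but', 'many') = 3
TTR = 3/8
Already in lowest terms.

3/8


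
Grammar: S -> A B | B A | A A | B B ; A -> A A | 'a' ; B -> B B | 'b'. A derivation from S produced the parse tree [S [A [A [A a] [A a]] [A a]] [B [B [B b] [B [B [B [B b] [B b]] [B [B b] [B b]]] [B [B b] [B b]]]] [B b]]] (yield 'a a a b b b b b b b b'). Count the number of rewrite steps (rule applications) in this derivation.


Every bracketed nonterminal node [X ...] in the tree is produced by exactly one rule application.
Reading the tree off as a leftmost derivation:
  Step 1: S  =>  A B   (applied S -> A B)
  Step 2: A B  =>  A A B   (applied A -> A A)
  Step 3: A A B  =>  A A A B   (applied A -> A A)
  Step 4: A A A B  =>  a A A B   (applied A -> a)
  Step 5: a A A B  =>  a a A B   (applied A -> a)
  Step 6: a a A B  =>  a a a B   (applied A -> a)
  Step 7: a a a B  =>  a a a B B   (applied B -> B B)
  Step 8: a a a B B  =>  a a a B B B   (applied B -> B B)
  Step 9: a a a B B B  =>  a a a b B B   (applied B -> b)
  Step 10: a a a b B B  =>  a a a b B B B   (applied B -> B B)
  Step 11: a a a b B B B  =>  a a a b B B B B   (applied B -> B B)
  Step 12: a a a b B B B B  =>  a a a b B B B B B   (applied B -> B B)
  Step 13: a a a b B B B B B  =>  a a a b b B B B B   (applied B -> b)
  Step 14: a a a b b B B B B  =>  a a a b b b B B B   (applied B -> b)
  Step 15: a a a b b b B B B  =>  a a a b b b B B B B   (applied B -> B B)
  Step 16: a a a b b b B B B B  =>  a a a b b b b B B B   (applied B -> b)
  Step 17: a a a b b b b B B B  =>  a a a b b b b b B B   (applied B -> b)
  Step 18: a a a b b b b b B B  =>  a a a b b b b b B B B   (applied B -> B B)
  Step 19: a a a b b b b b B B B  =>  a a a b b b b b b B B   (applied B -> b)
  Step 20: a a a b b b b b b B B  =>  a a a b b b b b b b B   (applied B -> b)
  Step 21: a a a b b b b b b b B  =>  a a a b b b b b b b b   (applied B -> b)
Final yield: a a a b b b b b b b b
Total rewrite steps: 21

21


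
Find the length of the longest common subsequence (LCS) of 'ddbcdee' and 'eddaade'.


DP table for LCS of 'ddbcdee' and 'eddaade':
       e  d  d  a  a  d  e
    0  0  0  0  0  0  0  0
  d 0  0  1  1  1  1  1  1
  d 0  0  1  2  2  2  2  2
  b 0  0  1  2  2  2  2  2
  c 0  0  1  2  2  2  2  2
  d 0  0  1  2  2  2  3  3
  e 0  1  1  2  2  2  3  4
  e 0  1  1  2  2  2  3  4
LCS: 'ddde'
LCS length = 4

4


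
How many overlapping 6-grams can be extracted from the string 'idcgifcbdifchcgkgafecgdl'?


String 'idcgifcbdifchcgkgafecgdl' has length L = 24.
Number of overlapping n-grams = L - n + 1
Substituting: 24 - 6 + 1 = 19

19


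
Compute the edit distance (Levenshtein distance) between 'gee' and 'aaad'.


Building DP table for s1='gee' (len 3) and s2='aaad' (len 4):
       a  a  a  d
    0  1  2  3  4
  g 1  1  2  3  4
  e 2  2  2  3  4
  e 3  3  3  3  4
Edit distance = dp[3][4] = 4

4


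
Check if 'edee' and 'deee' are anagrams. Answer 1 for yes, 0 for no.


Sort characters of 'edee': 'deee'
Sort characters of 'deee': 'deee'
Sorted forms match -> they ARE anagrams
Result: 1

1


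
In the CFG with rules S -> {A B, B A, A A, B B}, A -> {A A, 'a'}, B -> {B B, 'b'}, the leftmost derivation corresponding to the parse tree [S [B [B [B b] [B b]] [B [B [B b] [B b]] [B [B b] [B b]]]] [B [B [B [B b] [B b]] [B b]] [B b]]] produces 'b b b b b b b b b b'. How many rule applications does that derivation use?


Every bracketed nonterminal node [X ...] in the tree is produced by exactly one rule application.
Reading the tree off as a leftmost derivation:
  Step 1: S  =>  B B   (applied S -> B B)
  Step 2: B B  =>  B B B   (applied B -> B B)
  Step 3: B B B  =>  B B B B   (applied B -> B B)
  Step 4: B B B B  =>  b B B B   (applied B -> b)
  Step 5: b B B B  =>  b b B B   (applied B -> b)
  Step 6: b b B B  =>  b b B B B   (applied B -> B B)
  Step 7: b b B B B  =>  b b B B B B   (applied B -> B B)
  Step 8: b b B B B B  =>  b b b B B B   (applied B -> b)
  Step 9: b b b B B B  =>  b b b b B B   (applied B -> b)
  Step 10: b b b b B B  =>  b b b b B B B   (applied B -> B B)
  Step 11: b b b b B B B  =>  b b b b b B B   (applied B -> b)
  Step 12: b b b b b B B  =>  b b b b b b B   (applied B -> b)
  Step 13: b b b b b b B  =>  b b b b b b B B   (applied B -> B B)
  Step 14: b b b b b b B B  =>  b b b b b b B B B   (applied B -> B B)
  Step 15: b b b b b b B B B  =>  b b b b b b B B B B   (applied B -> B B)
  Step 16: b b b b b b B B B B  =>  b b b b b b b B B B   (applied B -> b)
  Step 17: b b b b b b b B B B  =>  b b b b b b b b B B   (applied B -> b)
  Step 18: b b b b b b b b B B  =>  b b b b b b b b b B   (applied B -> b)
  Step 19: b b b b b b b b b B  =>  b b b b b b b b b b   (applied B -> b)
Final yield: b b b b b b b b b b
Total rewrite steps: 19

19


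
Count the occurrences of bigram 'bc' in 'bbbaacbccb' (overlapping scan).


Scanning 'bbbaacbccb' for bigram 'bc':
  Position 0: 'bb' -> no
  Position 1: 'bb' -> no
  Position 2: 'ba' -> no
  Position 3: 'aa' -> no
  Position 4: 'ac' -> no
  Position 5: 'cb' -> no
  Position 6: 'bc' -> MATCH
  Position 7: 'cc' -> no
  Position 8: 'cb' -> no
Total matches: 1

1


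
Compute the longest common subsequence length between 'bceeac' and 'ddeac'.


DP table for LCS of 'bceeac' and 'ddeac':
       d  d  e  a  c
    0  0  0  0  0  0
  b 0  0  0  0  0  0
  c 0  0  0  0  0  1
  e 0  0  0  1  1  1
  e 0  0  0  1  1  1
  a 0  0  0  1  2  2
  c 0  0  0  1  2  3
LCS: 'eac'
LCS length = 3

3


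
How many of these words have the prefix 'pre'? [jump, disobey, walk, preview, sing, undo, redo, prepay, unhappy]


Checking each word for prefix 'pre':
  'jump' -> no (count: 0)
  'disobey' -> no (count: 0)
  'walk' -> no (count: 0)
  'preview' -> YES, starts with 'pre' (count: 1)
  'sing' -> no (count: 1)
  'undo' -> no (count: 1)
  'redo' -> no (count: 1)
  'prepay' -> YES, starts with 'pre' (count: 2)
  'unhappy' -> no (count: 2)
Total with prefix 'pre': 2

2
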